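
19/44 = 19/44 = 0.43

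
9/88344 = 1/9816=0.00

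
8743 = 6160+2583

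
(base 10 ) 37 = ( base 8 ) 45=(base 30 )17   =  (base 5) 122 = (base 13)2B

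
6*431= 2586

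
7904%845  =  299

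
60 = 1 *60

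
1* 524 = 524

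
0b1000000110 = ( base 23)mc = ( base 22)11C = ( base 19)185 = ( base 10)518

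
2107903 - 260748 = 1847155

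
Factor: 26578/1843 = 2^1*19^( - 1 )*137^1 =274/19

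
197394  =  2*98697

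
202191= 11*18381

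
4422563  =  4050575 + 371988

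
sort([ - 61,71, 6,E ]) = [ - 61,E,6, 71 ] 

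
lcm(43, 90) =3870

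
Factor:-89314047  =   - 3^2*9923783^1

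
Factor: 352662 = 2^1*3^1*53^1*1109^1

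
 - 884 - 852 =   -  1736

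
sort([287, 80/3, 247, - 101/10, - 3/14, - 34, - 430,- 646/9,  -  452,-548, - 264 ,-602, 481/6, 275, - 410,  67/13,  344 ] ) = [ - 602, -548, - 452, - 430, - 410, - 264,-646/9 , - 34, -101/10, - 3/14,  67/13,  80/3,481/6,247, 275 , 287, 344 ]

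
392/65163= 56/9309=0.01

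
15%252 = 15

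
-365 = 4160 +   -  4525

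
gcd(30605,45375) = 5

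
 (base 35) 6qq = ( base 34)75O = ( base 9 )12326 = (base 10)8286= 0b10000001011110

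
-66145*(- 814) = 53842030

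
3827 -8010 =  - 4183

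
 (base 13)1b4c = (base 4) 1000120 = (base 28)574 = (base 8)10030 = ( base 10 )4120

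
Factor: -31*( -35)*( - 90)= -2^1*3^2 * 5^2 * 7^1*31^1 = - 97650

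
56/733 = 56/733=0.08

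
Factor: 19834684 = 2^2*73^1 * 67927^1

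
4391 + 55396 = 59787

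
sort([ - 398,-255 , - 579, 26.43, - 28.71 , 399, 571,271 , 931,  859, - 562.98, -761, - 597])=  [ - 761, - 597,  -  579, -562.98, - 398,-255, - 28.71, 26.43,  271, 399, 571,859,931]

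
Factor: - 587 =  - 587^1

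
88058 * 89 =7837162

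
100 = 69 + 31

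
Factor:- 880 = -2^4 *5^1*11^1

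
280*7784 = 2179520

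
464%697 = 464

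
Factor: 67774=2^1*7^1*47^1*103^1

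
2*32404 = 64808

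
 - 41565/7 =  - 5938+1/7 = - 5937.86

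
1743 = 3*581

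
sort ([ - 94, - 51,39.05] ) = [  -  94, - 51,39.05] 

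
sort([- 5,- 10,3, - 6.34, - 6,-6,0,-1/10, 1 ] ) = [ - 10, - 6.34, - 6, - 6 , - 5,-1/10, 0, 1, 3]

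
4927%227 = 160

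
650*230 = 149500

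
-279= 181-460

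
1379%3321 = 1379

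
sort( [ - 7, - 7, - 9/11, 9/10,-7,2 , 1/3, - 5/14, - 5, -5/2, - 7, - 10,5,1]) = [ - 10, -7,-7, - 7, - 7, - 5, - 5/2,-9/11,-5/14, 1/3,  9/10,  1,  2,5 ] 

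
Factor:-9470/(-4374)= 3^( - 7)*5^1*947^1 = 4735/2187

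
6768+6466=13234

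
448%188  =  72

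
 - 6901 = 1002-7903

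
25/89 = 25/89 = 0.28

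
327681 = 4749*69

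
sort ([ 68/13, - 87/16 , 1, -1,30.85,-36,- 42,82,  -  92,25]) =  [-92,-42, - 36 ,-87/16,-1,1, 68/13, 25,30.85, 82] 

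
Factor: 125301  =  3^1*11^1*3797^1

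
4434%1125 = 1059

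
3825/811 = 4+581/811 =4.72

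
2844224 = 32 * 88882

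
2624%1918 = 706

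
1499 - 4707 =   -  3208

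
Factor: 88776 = 2^3*3^4*137^1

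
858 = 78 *11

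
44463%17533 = 9397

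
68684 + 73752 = 142436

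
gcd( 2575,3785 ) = 5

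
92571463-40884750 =51686713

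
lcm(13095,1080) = 104760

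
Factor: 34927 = 53^1* 659^1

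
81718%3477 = 1747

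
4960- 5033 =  - 73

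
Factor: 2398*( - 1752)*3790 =- 2^5*3^1*5^1*11^1*73^1* 109^1*379^1 = - 15922911840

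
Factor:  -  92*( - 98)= 9016 = 2^3  *7^2*23^1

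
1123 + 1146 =2269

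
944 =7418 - 6474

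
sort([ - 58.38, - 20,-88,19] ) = [ - 88, - 58.38, - 20,  19]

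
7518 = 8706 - 1188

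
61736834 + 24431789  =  86168623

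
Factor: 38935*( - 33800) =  - 1316003000=- 2^3* 5^3*13^3* 599^1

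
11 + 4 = 15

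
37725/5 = 7545 =7545.00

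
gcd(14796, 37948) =4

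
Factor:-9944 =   -  2^3  *  11^1*113^1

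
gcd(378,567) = 189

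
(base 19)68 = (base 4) 1322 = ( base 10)122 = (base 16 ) 7A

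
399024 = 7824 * 51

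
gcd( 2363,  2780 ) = 139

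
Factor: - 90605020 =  - 2^2 * 5^1*11^1*411841^1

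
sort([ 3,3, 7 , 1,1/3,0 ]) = [0,1/3 , 1, 3, 3, 7 ]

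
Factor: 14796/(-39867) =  - 2^2*3^2* 97^(- 1)  =  -  36/97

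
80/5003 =80/5003  =  0.02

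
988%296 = 100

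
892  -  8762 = - 7870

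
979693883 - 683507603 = 296186280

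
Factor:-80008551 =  - 3^2*7^1 * 31^1*71^1*577^1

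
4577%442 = 157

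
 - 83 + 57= - 26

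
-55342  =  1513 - 56855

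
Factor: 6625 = 5^3*53^1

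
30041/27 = 30041/27 =1112.63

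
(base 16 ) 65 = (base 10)101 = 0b1100101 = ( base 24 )45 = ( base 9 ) 122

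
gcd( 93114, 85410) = 18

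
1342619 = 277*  4847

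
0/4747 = 0 = 0.00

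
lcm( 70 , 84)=420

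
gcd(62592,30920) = 8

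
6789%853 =818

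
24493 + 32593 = 57086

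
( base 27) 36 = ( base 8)127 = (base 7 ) 153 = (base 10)87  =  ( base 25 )3c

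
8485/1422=8485/1422= 5.97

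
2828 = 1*2828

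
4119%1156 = 651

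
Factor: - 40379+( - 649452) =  - 689831^1=- 689831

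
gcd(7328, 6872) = 8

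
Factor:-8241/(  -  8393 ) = 3^1*7^(-1)*11^( - 1) * 41^1*67^1* 109^( - 1 ) 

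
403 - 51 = 352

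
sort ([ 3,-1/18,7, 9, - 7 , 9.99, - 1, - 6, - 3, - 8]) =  [-8, - 7, -6, - 3,-1 ,  -  1/18, 3, 7,9,9.99] 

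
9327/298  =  9327/298 = 31.30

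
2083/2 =2083/2 = 1041.50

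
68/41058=34/20529=0.00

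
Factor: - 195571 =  - 223^1*  877^1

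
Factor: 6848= 2^6*107^1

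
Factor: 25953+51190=11^1*7013^1=77143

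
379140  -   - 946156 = 1325296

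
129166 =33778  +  95388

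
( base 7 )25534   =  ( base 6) 51231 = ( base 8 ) 15203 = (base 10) 6787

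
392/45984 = 49/5748 = 0.01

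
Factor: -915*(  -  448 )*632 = 259069440 = 2^9*3^1 * 5^1 * 7^1 * 61^1*79^1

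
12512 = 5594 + 6918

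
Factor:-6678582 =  - 2^1*3^1*491^1*2267^1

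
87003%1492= 467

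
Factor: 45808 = 2^4*7^1*409^1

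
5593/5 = 1118 + 3/5  =  1118.60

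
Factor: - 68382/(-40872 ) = 2^( - 2 )*3^1*13^(-1) *29^1 = 87/52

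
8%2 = 0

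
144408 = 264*547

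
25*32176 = 804400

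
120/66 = 20/11=1.82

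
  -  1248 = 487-1735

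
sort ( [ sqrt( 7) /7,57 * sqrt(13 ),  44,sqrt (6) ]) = [sqrt(7) /7,sqrt(6), 44,57*sqrt( 13)]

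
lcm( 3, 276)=276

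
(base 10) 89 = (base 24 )3h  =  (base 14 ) 65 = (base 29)32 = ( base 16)59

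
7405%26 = 21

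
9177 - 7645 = 1532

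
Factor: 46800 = 2^4* 3^2*5^2*13^1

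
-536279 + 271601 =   -  264678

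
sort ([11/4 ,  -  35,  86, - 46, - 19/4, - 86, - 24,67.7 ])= [ - 86,-46, - 35, - 24,-19/4,11/4,67.7,86] 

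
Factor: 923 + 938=1861^1 = 1861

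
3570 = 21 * 170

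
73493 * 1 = 73493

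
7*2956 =20692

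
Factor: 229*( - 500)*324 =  - 37098000 = -2^4*3^4*5^3 *229^1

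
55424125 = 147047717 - 91623592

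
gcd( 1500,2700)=300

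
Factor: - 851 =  - 23^1 * 37^1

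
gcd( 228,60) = 12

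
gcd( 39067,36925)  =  7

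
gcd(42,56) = 14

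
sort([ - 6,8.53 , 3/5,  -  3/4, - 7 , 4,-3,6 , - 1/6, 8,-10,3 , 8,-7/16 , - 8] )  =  [ - 10,-8, - 7 , - 6,-3 , - 3/4,  -  7/16, -1/6,3/5,3 , 4, 6,8 , 8 , 8.53]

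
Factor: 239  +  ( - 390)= - 151 =-151^1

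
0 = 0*322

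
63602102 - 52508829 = 11093273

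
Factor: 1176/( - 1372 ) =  - 2^1*3^1*7^(-1 ) = -6/7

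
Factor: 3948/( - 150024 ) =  - 2^(  -  1)*19^ ( - 1 )=- 1/38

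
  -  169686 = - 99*1714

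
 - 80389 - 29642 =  - 110031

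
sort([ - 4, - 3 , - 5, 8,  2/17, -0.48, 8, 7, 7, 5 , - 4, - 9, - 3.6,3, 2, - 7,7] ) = [ - 9, - 7, - 5, - 4, - 4, - 3.6, - 3,  -  0.48,2/17, 2,3, 5, 7,  7, 7,8, 8]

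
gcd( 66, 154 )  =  22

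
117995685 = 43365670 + 74630015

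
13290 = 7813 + 5477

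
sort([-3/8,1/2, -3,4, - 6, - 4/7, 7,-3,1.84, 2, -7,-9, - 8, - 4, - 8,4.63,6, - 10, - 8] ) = [- 10, - 9, - 8, - 8, - 8, - 7, - 6, - 4, - 3, - 3,-4/7, - 3/8,1/2,1.84, 2, 4,  4.63,  6,7]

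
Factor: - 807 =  - 3^1*269^1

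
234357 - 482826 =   -  248469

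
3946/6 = 657 + 2/3 = 657.67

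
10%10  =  0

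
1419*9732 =13809708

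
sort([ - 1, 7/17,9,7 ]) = [-1  ,  7/17,7, 9] 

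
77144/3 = 77144/3 = 25714.67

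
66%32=2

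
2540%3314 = 2540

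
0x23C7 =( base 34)7VD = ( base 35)7go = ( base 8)21707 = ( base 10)9159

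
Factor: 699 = 3^1*233^1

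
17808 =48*371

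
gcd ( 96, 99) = 3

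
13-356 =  - 343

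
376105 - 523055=-146950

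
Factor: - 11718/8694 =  - 23^( - 1)*31^1 = -31/23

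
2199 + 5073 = 7272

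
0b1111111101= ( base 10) 1021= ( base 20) 2B1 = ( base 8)1775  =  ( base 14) 52d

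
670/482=335/241 = 1.39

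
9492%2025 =1392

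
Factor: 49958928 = 2^4*3^2*233^1*1489^1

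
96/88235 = 96/88235 = 0.00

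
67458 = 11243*6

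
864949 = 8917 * 97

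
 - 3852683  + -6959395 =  - 10812078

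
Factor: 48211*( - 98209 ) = - 17^1 * 37^1*53^1*109^1*1303^1 = -  4734754099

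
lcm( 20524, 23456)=164192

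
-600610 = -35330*17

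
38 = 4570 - 4532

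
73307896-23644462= 49663434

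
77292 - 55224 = 22068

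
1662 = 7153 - 5491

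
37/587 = 37/587 = 0.06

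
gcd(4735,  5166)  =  1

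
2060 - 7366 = -5306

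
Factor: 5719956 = 2^2*3^1 * 11^1*17^1*2549^1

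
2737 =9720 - 6983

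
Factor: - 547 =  - 547^1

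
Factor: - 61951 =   -  41^1* 1511^1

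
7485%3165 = 1155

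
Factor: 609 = 3^1*7^1*29^1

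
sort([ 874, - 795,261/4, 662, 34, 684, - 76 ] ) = [ - 795, - 76,34,261/4,662, 684,  874 ]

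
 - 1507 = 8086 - 9593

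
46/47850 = 23/23925 =0.00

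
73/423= 73/423  =  0.17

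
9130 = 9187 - 57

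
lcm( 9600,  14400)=28800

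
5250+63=5313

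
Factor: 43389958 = 2^1*19^1*179^1*6379^1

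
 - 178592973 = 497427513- 676020486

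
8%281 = 8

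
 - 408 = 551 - 959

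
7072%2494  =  2084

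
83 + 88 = 171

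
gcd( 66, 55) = 11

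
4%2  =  0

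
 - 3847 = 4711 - 8558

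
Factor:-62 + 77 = 3^1*5^1 = 15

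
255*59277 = 15115635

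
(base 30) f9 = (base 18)179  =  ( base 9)560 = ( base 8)713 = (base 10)459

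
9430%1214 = 932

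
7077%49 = 21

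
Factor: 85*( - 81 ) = -6885 =- 3^4*5^1*17^1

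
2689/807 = 3 + 268/807=3.33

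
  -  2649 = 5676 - 8325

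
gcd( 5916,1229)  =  1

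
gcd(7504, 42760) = 8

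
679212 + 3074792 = 3754004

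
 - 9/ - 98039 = 9/98039 =0.00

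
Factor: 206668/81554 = 2^1 * 7^1 *61^1*337^(-1) =854/337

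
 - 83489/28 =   -  11927/4=- 2981.75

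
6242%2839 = 564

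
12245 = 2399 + 9846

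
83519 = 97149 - 13630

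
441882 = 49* 9018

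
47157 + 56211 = 103368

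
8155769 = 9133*893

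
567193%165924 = 69421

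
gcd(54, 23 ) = 1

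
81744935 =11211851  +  70533084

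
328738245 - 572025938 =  - 243287693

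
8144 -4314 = 3830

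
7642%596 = 490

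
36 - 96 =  - 60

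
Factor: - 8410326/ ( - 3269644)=2^( - 1)*3^1*7^( - 1) * 17^( - 1)*6869^( - 1)*1401721^1 = 4205163/1634822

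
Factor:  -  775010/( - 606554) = 5^1*13^( -1)*19^1*41^( - 1 )*569^( - 1 )*4079^1 = 387505/303277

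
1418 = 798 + 620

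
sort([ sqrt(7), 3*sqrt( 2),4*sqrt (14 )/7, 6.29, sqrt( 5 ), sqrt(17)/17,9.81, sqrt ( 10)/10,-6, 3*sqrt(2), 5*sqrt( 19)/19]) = [ - 6, sqrt(17)/17, sqrt( 10)/10,5*sqrt(19 ) /19, 4*sqrt( 14)/7,  sqrt(5), sqrt( 7 ),  3*sqrt( 2) , 3*sqrt( 2),6.29, 9.81 ] 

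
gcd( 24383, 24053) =1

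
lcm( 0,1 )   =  0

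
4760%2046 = 668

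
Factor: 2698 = 2^1 * 19^1*71^1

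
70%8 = 6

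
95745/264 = 362 + 59/88 = 362.67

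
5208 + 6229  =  11437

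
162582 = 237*686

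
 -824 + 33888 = 33064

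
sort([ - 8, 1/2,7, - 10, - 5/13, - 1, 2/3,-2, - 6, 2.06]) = [-10,  -  8, - 6,-2, - 1,  -  5/13 , 1/2,2/3, 2.06, 7 ] 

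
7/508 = 7/508 =0.01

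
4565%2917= 1648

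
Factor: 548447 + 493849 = 2^3*3^1*137^1*317^1 = 1042296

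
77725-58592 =19133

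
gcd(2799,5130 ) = 9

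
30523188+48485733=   79008921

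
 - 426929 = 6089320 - 6516249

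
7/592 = 7/592 = 0.01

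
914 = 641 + 273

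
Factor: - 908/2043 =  - 4/9 = - 2^2*3^(-2) 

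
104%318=104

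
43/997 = 43/997 = 0.04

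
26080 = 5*5216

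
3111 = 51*61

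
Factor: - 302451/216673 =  - 3^1 * 181^1 *389^( - 1) = -543/389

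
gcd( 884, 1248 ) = 52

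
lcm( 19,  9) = 171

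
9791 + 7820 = 17611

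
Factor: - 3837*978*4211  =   - 15802139646 = -2^1*3^2 * 163^1 * 1279^1 * 4211^1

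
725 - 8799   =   - 8074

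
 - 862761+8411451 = 7548690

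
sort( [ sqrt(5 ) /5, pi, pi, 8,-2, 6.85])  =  [ -2,  sqrt(5) /5,pi , pi, 6.85, 8 ]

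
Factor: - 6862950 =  - 2^1 *3^2*5^2*101^1*151^1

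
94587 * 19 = 1797153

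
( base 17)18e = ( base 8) 667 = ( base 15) 1E4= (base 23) J2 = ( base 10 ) 439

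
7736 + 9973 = 17709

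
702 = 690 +12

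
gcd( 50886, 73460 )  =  2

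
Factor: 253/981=3^( - 2)*11^1*23^1 * 109^( - 1) 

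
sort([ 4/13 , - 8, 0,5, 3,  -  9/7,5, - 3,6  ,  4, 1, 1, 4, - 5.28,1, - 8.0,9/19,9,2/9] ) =[-8 , - 8.0,-5.28, - 3,-9/7, 0 , 2/9, 4/13,9/19, 1 , 1 , 1,  3, 4,4,  5, 5,6,9]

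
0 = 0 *1365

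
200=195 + 5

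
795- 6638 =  - 5843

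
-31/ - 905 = 31/905 = 0.03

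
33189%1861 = 1552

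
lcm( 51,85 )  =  255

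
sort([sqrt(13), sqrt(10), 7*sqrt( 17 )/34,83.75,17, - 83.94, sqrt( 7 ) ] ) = [-83.94,  7 * sqrt(17)/34, sqrt (7 ),sqrt( 10 ), sqrt( 13), 17, 83.75]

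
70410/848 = 83 + 13/424 = 83.03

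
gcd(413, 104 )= 1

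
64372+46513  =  110885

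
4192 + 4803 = 8995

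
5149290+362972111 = 368121401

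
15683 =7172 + 8511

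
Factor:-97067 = - 113^1*859^1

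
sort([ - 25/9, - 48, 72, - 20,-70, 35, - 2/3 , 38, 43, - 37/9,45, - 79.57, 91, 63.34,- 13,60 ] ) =[ - 79.57, - 70,  -  48, - 20, - 13,-37/9, - 25/9,-2/3, 35, 38, 43,45,60,63.34, 72, 91]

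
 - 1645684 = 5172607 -6818291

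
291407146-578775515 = -287368369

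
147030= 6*24505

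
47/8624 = 47/8624 = 0.01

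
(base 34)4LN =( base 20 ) D81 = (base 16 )14F1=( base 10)5361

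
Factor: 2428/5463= 2^2*3^(  -  2) = 4/9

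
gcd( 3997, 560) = 7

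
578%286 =6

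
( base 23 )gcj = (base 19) 1550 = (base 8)21067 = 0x2237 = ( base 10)8759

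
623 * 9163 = 5708549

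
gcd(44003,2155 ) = 1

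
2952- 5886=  - 2934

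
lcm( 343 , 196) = 1372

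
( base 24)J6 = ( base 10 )462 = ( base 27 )H3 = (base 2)111001110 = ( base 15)20c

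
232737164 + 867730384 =1100467548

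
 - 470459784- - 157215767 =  - 313244017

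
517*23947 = 12380599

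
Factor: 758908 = 2^2*23^1*73^1*113^1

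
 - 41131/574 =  - 72 + 197/574 = - 71.66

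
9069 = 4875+4194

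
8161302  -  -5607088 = 13768390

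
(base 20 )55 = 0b1101001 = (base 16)69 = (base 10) 105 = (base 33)36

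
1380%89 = 45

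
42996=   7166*6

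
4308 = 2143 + 2165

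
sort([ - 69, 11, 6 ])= [  -  69, 6,11]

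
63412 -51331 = 12081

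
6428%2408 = 1612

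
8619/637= 663/49 = 13.53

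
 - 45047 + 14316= - 30731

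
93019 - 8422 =84597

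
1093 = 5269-4176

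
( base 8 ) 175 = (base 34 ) 3n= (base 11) 104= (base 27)4H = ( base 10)125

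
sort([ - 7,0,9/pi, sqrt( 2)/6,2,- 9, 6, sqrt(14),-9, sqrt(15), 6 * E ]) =[- 9, - 9,  -  7 , 0, sqrt( 2)/6,  2,9/pi,sqrt(14),sqrt(15), 6, 6 * E ] 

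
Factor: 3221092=2^2*7^1*17^1*67^1*101^1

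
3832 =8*479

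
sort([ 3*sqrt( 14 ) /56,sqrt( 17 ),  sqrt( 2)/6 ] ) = [3*sqrt( 14 ) /56,sqrt( 2 )/6, sqrt( 17 ) ]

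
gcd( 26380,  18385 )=5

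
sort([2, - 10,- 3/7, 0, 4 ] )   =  [ - 10, -3/7,0, 2, 4]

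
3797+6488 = 10285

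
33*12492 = 412236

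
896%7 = 0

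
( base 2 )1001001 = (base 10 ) 73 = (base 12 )61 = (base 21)3A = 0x49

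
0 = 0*6525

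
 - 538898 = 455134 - 994032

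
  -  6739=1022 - 7761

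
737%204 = 125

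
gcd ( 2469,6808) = 1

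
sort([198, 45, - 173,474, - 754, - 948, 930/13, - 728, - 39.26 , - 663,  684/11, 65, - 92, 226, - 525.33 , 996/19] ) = [ - 948, - 754,-728,-663,  -  525.33, - 173, - 92, - 39.26, 45, 996/19,684/11, 65,930/13, 198, 226 , 474 ]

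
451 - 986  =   - 535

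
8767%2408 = 1543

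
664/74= 8 + 36/37  =  8.97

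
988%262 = 202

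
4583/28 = 4583/28  =  163.68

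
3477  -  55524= - 52047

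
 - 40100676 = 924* ( - 43399)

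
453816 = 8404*54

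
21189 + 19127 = 40316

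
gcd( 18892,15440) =4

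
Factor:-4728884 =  - 2^2 *71^1 * 16651^1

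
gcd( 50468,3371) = 1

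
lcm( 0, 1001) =0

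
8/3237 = 8/3237 = 0.00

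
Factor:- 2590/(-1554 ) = 5/3 = 3^( - 1)*5^1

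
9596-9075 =521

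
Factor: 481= 13^1*37^1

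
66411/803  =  82 +565/803 = 82.70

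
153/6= 51/2 = 25.50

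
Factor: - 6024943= - 31^1*194353^1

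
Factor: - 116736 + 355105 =238369  =  238369^1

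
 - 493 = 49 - 542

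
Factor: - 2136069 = -3^2*13^1*18257^1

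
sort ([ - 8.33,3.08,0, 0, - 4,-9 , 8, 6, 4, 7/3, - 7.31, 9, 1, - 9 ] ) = [ - 9 , - 9,-8.33,  -  7.31, - 4,0, 0, 1, 7/3, 3.08, 4,6 , 8, 9 ] 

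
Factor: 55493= 211^1*263^1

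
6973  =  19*367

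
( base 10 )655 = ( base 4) 22033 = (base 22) 17H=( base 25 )115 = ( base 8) 1217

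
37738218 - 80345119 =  - 42606901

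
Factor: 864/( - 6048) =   -  1/7= - 7^(-1)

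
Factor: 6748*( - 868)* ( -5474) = 2^5*7^3*17^1*23^1*31^1*241^1 = 32062663136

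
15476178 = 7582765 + 7893413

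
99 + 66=165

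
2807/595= 4 + 61/85  =  4.72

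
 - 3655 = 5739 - 9394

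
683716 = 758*902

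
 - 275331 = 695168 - 970499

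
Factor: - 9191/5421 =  - 3^ ( - 1) *7^1*101^1*139^(-1) = -707/417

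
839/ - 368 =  - 839/368 = - 2.28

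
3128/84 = 37 + 5/21=37.24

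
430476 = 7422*58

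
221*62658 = 13847418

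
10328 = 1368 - -8960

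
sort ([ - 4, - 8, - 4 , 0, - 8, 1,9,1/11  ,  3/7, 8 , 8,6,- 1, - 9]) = [ - 9, - 8, - 8,  -  4,  -  4,-1,0,1/11,3/7,1, 6 , 8,8 , 9]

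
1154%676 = 478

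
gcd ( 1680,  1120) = 560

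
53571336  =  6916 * 7746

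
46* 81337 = 3741502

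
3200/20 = 160= 160.00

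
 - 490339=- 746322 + 255983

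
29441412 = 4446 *6622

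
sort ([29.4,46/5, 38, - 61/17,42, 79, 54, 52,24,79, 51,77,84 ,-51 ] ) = [  -  51,  -  61/17,46/5, 24, 29.4 , 38 , 42, 51, 52, 54, 77,  79, 79 , 84]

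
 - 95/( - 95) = 1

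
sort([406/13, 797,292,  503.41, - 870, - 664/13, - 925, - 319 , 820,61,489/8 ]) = [ - 925, - 870 , - 319, - 664/13, 406/13,61,489/8, 292,503.41  ,  797,820 ]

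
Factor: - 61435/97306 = - 2^( - 1)*5^1*1117^1*4423^(- 1)=- 5585/8846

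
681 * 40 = 27240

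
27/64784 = 27/64784 = 0.00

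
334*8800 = 2939200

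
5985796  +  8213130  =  14198926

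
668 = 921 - 253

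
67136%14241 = 10172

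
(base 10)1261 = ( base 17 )463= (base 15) 591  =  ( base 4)103231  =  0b10011101101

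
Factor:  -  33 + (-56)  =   - 89^1 = - 89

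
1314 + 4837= 6151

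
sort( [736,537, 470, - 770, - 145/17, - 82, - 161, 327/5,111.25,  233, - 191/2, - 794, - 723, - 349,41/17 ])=[ - 794, - 770, - 723, - 349, - 161,  -  191/2, - 82, - 145/17, 41/17, 327/5,111.25,233,470,537,736 ]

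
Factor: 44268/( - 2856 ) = - 2^( - 1)*31^1=-  31/2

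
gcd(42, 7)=7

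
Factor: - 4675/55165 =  - 5/59=-  5^1*59^(- 1) 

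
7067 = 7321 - 254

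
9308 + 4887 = 14195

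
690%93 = 39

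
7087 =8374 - 1287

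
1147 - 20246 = - 19099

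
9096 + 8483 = 17579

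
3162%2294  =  868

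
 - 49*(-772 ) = 37828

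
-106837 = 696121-802958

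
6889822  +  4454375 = 11344197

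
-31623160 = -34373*920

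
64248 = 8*8031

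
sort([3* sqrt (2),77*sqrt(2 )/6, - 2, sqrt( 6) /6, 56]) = [ - 2,  sqrt(6)/6, 3*sqrt(2 ),77*sqrt(2 ) /6,56]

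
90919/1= 90919=90919.00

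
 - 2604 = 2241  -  4845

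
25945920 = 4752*5460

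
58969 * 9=530721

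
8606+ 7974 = 16580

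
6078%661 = 129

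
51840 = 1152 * 45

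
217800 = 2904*75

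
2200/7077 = 2200/7077 =0.31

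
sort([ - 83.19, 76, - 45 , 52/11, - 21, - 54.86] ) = [ - 83.19, - 54.86  ,-45, - 21,52/11,  76]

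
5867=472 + 5395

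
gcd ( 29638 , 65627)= 2117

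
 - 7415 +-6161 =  - 13576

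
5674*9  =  51066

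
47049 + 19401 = 66450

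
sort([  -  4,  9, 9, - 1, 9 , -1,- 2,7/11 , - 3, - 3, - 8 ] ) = [  -  8,- 4,-3,  -  3 , - 2,  -  1 , - 1, 7/11 , 9, 9 , 9]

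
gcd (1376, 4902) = 86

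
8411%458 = 167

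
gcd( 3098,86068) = 2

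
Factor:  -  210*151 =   -  31710 = -  2^1 * 3^1*5^1*7^1*151^1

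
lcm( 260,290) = 7540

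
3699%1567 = 565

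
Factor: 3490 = 2^1*5^1 * 349^1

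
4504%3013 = 1491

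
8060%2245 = 1325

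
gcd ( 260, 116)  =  4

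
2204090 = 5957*370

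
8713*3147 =27419811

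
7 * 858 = 6006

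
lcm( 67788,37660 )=338940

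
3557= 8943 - 5386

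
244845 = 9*27205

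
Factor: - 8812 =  - 2^2*2203^1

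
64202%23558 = 17086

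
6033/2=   3016 + 1/2 = 3016.50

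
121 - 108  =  13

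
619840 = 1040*596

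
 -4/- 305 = 4/305 = 0.01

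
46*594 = 27324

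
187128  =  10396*18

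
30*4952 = 148560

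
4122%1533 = 1056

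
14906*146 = 2176276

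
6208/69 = 89 + 67/69 =89.97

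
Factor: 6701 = 6701^1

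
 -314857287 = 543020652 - 857877939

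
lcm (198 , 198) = 198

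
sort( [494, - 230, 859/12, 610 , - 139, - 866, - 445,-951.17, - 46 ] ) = [ - 951.17, - 866, - 445, - 230,-139, - 46,859/12,494,610]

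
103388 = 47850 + 55538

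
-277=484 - 761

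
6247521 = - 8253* ( - 757) 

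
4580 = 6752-2172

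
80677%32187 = 16303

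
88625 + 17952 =106577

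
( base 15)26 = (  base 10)36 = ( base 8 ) 44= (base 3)1100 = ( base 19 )1h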